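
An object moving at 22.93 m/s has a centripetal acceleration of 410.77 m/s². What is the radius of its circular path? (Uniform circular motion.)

r = v²/a_c = 22.93²/410.77 = 1.28 m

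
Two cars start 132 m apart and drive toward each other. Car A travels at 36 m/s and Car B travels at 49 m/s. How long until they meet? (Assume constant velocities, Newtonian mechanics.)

Combined speed: v_combined = 36 + 49 = 85 m/s
Time to meet: t = d/v_combined = 132/85 = 1.55 s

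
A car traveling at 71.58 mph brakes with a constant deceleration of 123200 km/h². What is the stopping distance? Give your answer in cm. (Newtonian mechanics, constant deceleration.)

v₀ = 71.58 mph × 0.44704 = 31.9991 m/s
a = 123200 km/h² × 7.716049382716049e-05 = 9.50617 m/s²
d = v₀² / (2a) = 31.9991² / (2 × 9.50617) = 1023.94 / 19.0123 = 53.8567 m
d = 53.8567 m / 0.01 = 5386 cm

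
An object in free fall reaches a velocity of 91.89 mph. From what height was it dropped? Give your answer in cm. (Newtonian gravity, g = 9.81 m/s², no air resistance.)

v = 91.89 mph × 0.44704 = 41.0785 m/s
h = v² / (2g) = 41.0785² / (2 × 9.81) = 86.0063 m
h = 86.0063 m / 0.01 = 8601 cm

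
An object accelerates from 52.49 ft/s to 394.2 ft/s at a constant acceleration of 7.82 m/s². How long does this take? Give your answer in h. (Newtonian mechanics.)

v₀ = 52.49 ft/s × 0.3048 = 15.999 m/s
v = 394.2 ft/s × 0.3048 = 120.152 m/s
t = (v - v₀) / a = (120.152 - 15.999) / 7.82 = 13.3188 s
t = 13.3188 s / 3600.0 = 0.0037 h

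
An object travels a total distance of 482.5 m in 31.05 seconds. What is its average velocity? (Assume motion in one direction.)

v_avg = Δd / Δt = 482.5 / 31.05 = 15.54 m/s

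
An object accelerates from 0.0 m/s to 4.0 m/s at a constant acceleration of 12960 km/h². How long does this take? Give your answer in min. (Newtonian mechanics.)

a = 12960 km/h² × 7.716049382716049e-05 = 1.0 m/s²
t = (v - v₀) / a = (4.0 - 0.0) / 1.0 = 4.0 s
t = 4.0 s / 60.0 = 0.06667 min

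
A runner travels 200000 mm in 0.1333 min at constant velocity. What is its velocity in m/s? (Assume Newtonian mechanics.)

d = 200000 mm × 0.001 = 200.0 m
t = 0.1333 min × 60.0 = 7.998 s
v = d / t = 200.0 / 7.998 = 25.01 m/s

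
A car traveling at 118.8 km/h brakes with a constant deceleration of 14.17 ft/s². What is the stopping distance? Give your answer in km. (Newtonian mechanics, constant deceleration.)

v₀ = 118.8 km/h × 0.2777777777777778 = 33.0 m/s
a = 14.17 ft/s² × 0.3048 = 4.31902 m/s²
d = v₀² / (2a) = 33.0² / (2 × 4.31902) = 1089.0 / 8.63804 = 126.07 m
d = 126.07 m / 1000.0 = 0.1261 km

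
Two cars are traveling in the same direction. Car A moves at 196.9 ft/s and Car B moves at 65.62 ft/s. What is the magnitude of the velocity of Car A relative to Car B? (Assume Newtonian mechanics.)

v_rel = |v_A - v_B| = |196.9 - 65.62| = 131.28 ft/s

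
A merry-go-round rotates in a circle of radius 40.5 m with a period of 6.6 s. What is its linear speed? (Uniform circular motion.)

v = 2πr/T = 2π×40.5/6.6 = 38.56 m/s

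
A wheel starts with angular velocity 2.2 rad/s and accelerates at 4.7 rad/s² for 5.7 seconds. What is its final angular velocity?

ω = ω₀ + αt = 2.2 + 4.7 × 5.7 = 28.99 rad/s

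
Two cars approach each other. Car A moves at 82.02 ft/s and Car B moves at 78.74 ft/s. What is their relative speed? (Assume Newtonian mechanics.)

v_rel = v_A + v_B = 82.02 + 78.74 = 160.76 ft/s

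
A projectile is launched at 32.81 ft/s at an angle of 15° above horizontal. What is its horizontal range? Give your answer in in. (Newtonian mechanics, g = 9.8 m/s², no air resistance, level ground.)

v₀ = 32.81 ft/s × 0.3048 = 10.0005 m/s
R = v₀² × sin(2θ) / g = 10.0005² × sin(2 × 15°) / 9.8 = 100.01 × 0.5 / 9.8 = 5.10255 m
R = 5.10255 m / 0.0254 = 200.9 in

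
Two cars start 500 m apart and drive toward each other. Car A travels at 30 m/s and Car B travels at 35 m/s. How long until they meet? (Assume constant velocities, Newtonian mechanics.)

Combined speed: v_combined = 30 + 35 = 65 m/s
Time to meet: t = d/v_combined = 500/65 = 7.69 s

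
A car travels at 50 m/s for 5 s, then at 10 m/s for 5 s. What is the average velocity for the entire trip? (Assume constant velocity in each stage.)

d₁ = v₁t₁ = 50 × 5 = 250 m
d₂ = v₂t₂ = 10 × 5 = 50 m
d_total = 300 m, t_total = 10 s
v_avg = d_total/t_total = 300/10 = 30.0 m/s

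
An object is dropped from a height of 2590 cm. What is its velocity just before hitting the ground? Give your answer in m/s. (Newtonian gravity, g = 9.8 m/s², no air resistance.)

h = 2590 cm × 0.01 = 25.9 m
v = √(2gh) = √(2 × 9.8 × 25.9) = 22.53 m/s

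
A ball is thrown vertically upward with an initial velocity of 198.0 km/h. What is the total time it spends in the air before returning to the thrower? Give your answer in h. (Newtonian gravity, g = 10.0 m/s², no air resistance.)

v₀ = 198.0 km/h × 0.2777777777777778 = 55.0 m/s
t_total = 2 × v₀ / g = 2 × 55.0 / 10.0 = 11.0 s
t_total = 11.0 s / 3600.0 = 0.003056 h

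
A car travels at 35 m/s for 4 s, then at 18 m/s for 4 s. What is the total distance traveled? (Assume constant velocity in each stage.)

d₁ = v₁t₁ = 35 × 4 = 140 m
d₂ = v₂t₂ = 18 × 4 = 72 m
d_total = 140 + 72 = 212 m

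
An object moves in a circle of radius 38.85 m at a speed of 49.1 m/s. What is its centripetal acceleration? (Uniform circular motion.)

a_c = v²/r = 49.1²/38.85 = 2410.81/38.85 = 62.05 m/s²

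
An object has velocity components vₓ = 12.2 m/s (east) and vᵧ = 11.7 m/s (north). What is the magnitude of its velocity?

|v| = √(vₓ² + vᵧ²) = √(12.2² + 11.7²) = √(285.73) = 16.9 m/s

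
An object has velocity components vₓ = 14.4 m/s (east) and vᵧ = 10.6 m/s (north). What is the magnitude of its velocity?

|v| = √(vₓ² + vᵧ²) = √(14.4² + 10.6²) = √(319.72) = 17.88 m/s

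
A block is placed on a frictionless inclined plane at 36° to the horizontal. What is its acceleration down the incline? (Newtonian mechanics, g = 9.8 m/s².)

a = g sin(θ) = 9.8 × sin(36°) = 9.8 × 0.5878 = 5.76 m/s²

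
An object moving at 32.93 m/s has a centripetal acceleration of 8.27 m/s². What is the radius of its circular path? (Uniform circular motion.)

r = v²/a_c = 32.93²/8.27 = 131.12 m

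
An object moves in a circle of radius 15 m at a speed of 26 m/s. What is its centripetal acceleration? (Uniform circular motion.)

a_c = v²/r = 26²/15 = 676/15 = 45.07 m/s²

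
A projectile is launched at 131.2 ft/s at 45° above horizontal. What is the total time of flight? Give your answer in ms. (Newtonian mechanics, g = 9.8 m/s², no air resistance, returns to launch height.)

v₀ = 131.2 ft/s × 0.3048 = 39.9898 m/s
T = 2 × v₀ × sin(θ) / g = 2 × 39.9898 × sin(45°) / 9.8 = 2 × 39.9898 × 0.707107 / 9.8 = 5.77083 s
T = 5.77083 s / 0.001 = 5771 ms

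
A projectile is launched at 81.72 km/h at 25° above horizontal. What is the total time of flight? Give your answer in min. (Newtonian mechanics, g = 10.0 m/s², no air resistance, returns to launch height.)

v₀ = 81.72 km/h × 0.2777777777777778 = 22.7 m/s
T = 2 × v₀ × sin(θ) / g = 2 × 22.7 × sin(25°) / 10.0 = 2 × 22.7 × 0.422618 / 10.0 = 1.91869 s
T = 1.91869 s / 60.0 = 0.03198 min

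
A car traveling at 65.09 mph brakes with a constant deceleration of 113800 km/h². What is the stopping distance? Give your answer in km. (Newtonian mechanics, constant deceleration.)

v₀ = 65.09 mph × 0.44704 = 29.0978 m/s
a = 113800 km/h² × 7.716049382716049e-05 = 8.78086 m/s²
d = v₀² / (2a) = 29.0978² / (2 × 8.78086) = 846.682 / 17.5617 = 48.2118 m
d = 48.2118 m / 1000.0 = 0.04821 km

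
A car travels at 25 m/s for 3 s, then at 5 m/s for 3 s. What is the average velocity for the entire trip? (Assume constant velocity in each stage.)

d₁ = v₁t₁ = 25 × 3 = 75 m
d₂ = v₂t₂ = 5 × 3 = 15 m
d_total = 90 m, t_total = 6 s
v_avg = d_total/t_total = 90/6 = 15.0 m/s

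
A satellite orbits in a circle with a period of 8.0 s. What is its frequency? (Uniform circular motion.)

f = 1/T = 1/8.0 = 0.125 Hz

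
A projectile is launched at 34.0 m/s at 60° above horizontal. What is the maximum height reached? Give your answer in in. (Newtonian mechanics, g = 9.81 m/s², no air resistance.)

H = v₀² × sin²(θ) / (2g) = 34.0² × sin(60°)² / (2 × 9.81) = 1156.0 × 0.75 / 19.62 = 44.1896 m
H = 44.1896 m / 0.0254 = 1740 in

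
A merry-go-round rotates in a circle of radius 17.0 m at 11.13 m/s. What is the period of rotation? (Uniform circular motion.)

T = 2πr/v = 2π×17.0/11.13 = 9.6 s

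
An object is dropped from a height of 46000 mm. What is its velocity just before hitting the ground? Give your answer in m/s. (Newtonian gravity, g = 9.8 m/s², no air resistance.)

h = 46000 mm × 0.001 = 46.0 m
v = √(2gh) = √(2 × 9.8 × 46.0) = 30.03 m/s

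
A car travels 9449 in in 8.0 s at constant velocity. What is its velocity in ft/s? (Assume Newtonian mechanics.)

d = 9449 in × 0.0254 = 240.005 m
v = d / t = 240.005 / 8.0 = 30.0006 m/s
v = 30.0006 m/s / 0.3048 = 98.43 ft/s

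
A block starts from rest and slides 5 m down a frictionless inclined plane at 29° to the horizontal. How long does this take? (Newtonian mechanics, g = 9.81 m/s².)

a = g sin(θ) = 9.81 × sin(29°) = 4.756 m/s²
t = √(2d/a) = √(2 × 5 / 4.756) = 1.45 s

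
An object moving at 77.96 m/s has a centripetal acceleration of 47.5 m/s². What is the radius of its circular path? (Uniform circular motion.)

r = v²/a_c = 77.96²/47.5 = 127.95 m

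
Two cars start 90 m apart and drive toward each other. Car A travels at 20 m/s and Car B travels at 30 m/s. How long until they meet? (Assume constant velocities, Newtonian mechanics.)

Combined speed: v_combined = 20 + 30 = 50 m/s
Time to meet: t = d/v_combined = 90/50 = 1.8 s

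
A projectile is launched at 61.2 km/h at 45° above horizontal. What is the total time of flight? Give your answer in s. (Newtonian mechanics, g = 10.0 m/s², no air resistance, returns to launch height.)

v₀ = 61.2 km/h × 0.2777777777777778 = 17.0 m/s
T = 2 × v₀ × sin(θ) / g = 2 × 17.0 × sin(45°) / 10.0 = 2 × 17.0 × 0.707107 / 10.0 = 2.404 s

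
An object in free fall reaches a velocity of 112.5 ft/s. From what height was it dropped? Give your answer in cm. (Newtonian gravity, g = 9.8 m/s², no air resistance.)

v = 112.5 ft/s × 0.3048 = 34.29 m/s
h = v² / (2g) = 34.29² / (2 × 9.8) = 59.99 m
h = 59.99 m / 0.01 = 5999 cm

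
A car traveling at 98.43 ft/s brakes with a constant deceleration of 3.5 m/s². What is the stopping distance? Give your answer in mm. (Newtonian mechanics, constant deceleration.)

v₀ = 98.43 ft/s × 0.3048 = 30.0015 m/s
d = v₀² / (2a) = 30.0015² / (2 × 3.5) = 900.09 / 7.0 = 128.584 m
d = 128.584 m / 0.001 = 128600 mm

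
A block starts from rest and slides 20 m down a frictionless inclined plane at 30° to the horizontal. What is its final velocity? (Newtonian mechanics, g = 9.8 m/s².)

a = g sin(θ) = 9.8 × sin(30°) = 4.9 m/s²
v = √(2ad) = √(2 × 4.9 × 20) = 14.0 m/s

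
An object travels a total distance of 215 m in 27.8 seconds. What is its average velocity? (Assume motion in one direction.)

v_avg = Δd / Δt = 215 / 27.8 = 7.73 m/s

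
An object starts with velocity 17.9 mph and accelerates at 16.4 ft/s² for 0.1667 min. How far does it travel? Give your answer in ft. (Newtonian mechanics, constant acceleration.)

v₀ = 17.9 mph × 0.44704 = 8.00202 m/s
a = 16.4 ft/s² × 0.3048 = 4.99872 m/s²
t = 0.1667 min × 60.0 = 10.002 s
d = v₀ × t + ½ × a × t² = 8.00202 × 10.002 + 0.5 × 4.99872 × 10.002² = 330.072 m
d = 330.072 m / 0.3048 = 1083 ft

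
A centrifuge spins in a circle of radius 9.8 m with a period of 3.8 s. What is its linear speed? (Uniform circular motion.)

v = 2πr/T = 2π×9.8/3.8 = 16.2 m/s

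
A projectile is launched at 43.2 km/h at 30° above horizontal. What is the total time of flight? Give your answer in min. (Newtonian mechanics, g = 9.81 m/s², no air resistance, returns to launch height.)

v₀ = 43.2 km/h × 0.2777777777777778 = 12.0 m/s
T = 2 × v₀ × sin(θ) / g = 2 × 12.0 × sin(30°) / 9.81 = 2 × 12.0 × 0.5 / 9.81 = 1.22324 s
T = 1.22324 s / 60.0 = 0.02039 min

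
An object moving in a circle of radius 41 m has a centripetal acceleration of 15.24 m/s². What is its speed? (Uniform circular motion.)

v = √(a_c × r) = √(15.24 × 41) = 25.0 m/s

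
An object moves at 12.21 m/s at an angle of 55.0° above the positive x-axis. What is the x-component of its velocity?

vₓ = v cos(θ) = 12.21 × cos(55.0°) = 7.0 m/s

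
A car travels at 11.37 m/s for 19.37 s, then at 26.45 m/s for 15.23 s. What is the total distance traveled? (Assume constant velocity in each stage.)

d₁ = v₁t₁ = 11.37 × 19.37 = 220.2369 m
d₂ = v₂t₂ = 26.45 × 15.23 = 402.8335 m
d_total = 220.2369 + 402.8335 = 623.07 m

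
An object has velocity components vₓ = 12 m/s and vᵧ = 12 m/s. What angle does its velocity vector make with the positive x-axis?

θ = arctan(vᵧ/vₓ) = arctan(12/12) = 45.0°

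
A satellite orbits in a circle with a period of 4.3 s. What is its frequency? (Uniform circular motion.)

f = 1/T = 1/4.3 = 0.2326 Hz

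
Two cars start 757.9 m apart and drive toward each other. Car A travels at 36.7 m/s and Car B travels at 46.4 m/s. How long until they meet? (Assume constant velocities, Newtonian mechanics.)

Combined speed: v_combined = 36.7 + 46.4 = 83.1 m/s
Time to meet: t = d/v_combined = 757.9/83.1 = 9.12 s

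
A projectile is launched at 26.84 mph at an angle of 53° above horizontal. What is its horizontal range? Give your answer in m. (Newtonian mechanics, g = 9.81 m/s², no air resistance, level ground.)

v₀ = 26.84 mph × 0.44704 = 11.9986 m/s
R = v₀² × sin(2θ) / g = 11.9986² × sin(2 × 53°) / 9.81 = 143.966 × 0.961262 / 9.81 = 14.11 m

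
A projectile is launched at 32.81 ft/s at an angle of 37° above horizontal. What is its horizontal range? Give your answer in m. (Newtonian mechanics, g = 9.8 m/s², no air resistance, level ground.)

v₀ = 32.81 ft/s × 0.3048 = 10.0005 m/s
R = v₀² × sin(2θ) / g = 10.0005² × sin(2 × 37°) / 9.8 = 100.01 × 0.961262 / 9.8 = 9.81 m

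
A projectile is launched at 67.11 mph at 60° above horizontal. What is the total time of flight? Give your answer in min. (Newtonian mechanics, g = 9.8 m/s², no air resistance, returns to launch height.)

v₀ = 67.11 mph × 0.44704 = 30.0009 m/s
T = 2 × v₀ × sin(θ) / g = 2 × 30.0009 × sin(60°) / 9.8 = 2 × 30.0009 × 0.866025 / 9.8 = 5.30235 s
T = 5.30235 s / 60.0 = 0.08837 min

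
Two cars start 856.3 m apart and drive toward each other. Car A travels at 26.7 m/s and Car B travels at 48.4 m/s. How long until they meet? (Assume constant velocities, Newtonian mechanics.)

Combined speed: v_combined = 26.7 + 48.4 = 75.1 m/s
Time to meet: t = d/v_combined = 856.3/75.1 = 11.4 s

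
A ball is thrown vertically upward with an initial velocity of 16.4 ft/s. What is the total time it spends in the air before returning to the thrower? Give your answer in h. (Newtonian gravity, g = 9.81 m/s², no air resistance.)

v₀ = 16.4 ft/s × 0.3048 = 4.99872 m/s
t_total = 2 × v₀ / g = 2 × 4.99872 / 9.81 = 1.01911 s
t_total = 1.01911 s / 3600.0 = 0.0002831 h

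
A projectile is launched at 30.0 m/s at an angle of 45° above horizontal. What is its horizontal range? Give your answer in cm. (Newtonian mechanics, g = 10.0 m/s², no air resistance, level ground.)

R = v₀² × sin(2θ) / g = 30.0² × sin(2 × 45°) / 10.0 = 900.0 × 1.0 / 10.0 = 90.0 m
R = 90.0 m / 0.01 = 9000 cm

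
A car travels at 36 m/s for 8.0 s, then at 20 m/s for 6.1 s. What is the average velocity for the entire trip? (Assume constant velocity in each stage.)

d₁ = v₁t₁ = 36 × 8.0 = 288.0 m
d₂ = v₂t₂ = 20 × 6.1 = 122.0 m
d_total = 410.0 m, t_total = 14.1 s
v_avg = d_total/t_total = 410.0/14.1 = 29.08 m/s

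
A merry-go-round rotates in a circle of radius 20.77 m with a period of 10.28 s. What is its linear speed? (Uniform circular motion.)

v = 2πr/T = 2π×20.77/10.28 = 12.69 m/s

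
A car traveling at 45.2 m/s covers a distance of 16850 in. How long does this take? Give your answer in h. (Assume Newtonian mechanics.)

d = 16850 in × 0.0254 = 427.99 m
t = d / v = 427.99 / 45.2 = 9.46881 s
t = 9.46881 s / 3600.0 = 0.00263 h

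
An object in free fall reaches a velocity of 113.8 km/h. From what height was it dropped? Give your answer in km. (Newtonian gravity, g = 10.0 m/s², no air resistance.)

v = 113.8 km/h × 0.2777777777777778 = 31.6111 m/s
h = v² / (2g) = 31.6111² / (2 × 10.0) = 49.9631 m
h = 49.9631 m / 1000.0 = 0.04996 km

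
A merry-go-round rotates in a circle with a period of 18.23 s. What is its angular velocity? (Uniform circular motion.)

ω = 2π/T = 2π/18.23 = 0.3447 rad/s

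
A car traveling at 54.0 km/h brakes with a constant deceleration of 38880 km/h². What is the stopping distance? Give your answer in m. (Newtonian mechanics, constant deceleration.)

v₀ = 54.0 km/h × 0.2777777777777778 = 15.0 m/s
a = 38880 km/h² × 7.716049382716049e-05 = 3.0 m/s²
d = v₀² / (2a) = 15.0² / (2 × 3.0) = 225.0 / 6.0 = 37.5 m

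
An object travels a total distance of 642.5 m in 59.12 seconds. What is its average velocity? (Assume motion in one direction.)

v_avg = Δd / Δt = 642.5 / 59.12 = 10.87 m/s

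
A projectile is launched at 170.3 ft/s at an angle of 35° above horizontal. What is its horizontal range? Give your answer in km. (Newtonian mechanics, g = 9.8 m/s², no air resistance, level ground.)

v₀ = 170.3 ft/s × 0.3048 = 51.9074 m/s
R = v₀² × sin(2θ) / g = 51.9074² × sin(2 × 35°) / 9.8 = 2694.38 × 0.939693 / 9.8 = 258.356 m
R = 258.356 m / 1000.0 = 0.2584 km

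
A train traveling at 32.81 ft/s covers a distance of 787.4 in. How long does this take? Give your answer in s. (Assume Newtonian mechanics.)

d = 787.4 in × 0.0254 = 20.0 m
v = 32.81 ft/s × 0.3048 = 10.0005 m/s
t = d / v = 20.0 / 10.0005 = 2.0 s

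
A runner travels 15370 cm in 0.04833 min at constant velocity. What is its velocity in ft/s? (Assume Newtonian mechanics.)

d = 15370 cm × 0.01 = 153.7 m
t = 0.04833 min × 60.0 = 2.8998 s
v = d / t = 153.7 / 2.8998 = 53.0037 m/s
v = 53.0037 m/s / 0.3048 = 173.9 ft/s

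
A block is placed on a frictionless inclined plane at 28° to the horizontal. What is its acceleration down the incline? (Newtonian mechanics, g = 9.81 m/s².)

a = g sin(θ) = 9.81 × sin(28°) = 9.81 × 0.4695 = 4.61 m/s²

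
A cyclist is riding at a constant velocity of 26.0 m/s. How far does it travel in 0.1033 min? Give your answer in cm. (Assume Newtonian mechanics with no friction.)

t = 0.1033 min × 60.0 = 6.198 s
d = v × t = 26.0 × 6.198 = 161.148 m
d = 161.148 m / 0.01 = 16110 cm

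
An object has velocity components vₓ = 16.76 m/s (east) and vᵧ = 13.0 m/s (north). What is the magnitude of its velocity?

|v| = √(vₓ² + vᵧ²) = √(16.76² + 13.0²) = √(449.8976) = 21.21 m/s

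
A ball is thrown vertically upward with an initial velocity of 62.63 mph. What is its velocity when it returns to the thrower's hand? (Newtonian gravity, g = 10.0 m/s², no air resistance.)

By conservation of energy (no air resistance), the ball returns to the throw height with the same speed as launch, but directed downward.
|v_ground| = v₀ = 62.63 mph
v_ground = 62.63 mph (downward)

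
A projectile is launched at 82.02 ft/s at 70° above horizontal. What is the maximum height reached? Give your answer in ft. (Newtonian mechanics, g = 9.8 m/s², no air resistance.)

v₀ = 82.02 ft/s × 0.3048 = 24.9997 m/s
H = v₀² × sin²(θ) / (2g) = 24.9997² × sin(70°)² / (2 × 9.8) = 624.985 × 0.883022 / 19.6 = 28.1569 m
H = 28.1569 m / 0.3048 = 92.38 ft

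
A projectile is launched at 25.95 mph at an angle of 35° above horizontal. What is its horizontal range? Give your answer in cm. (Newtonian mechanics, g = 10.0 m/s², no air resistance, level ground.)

v₀ = 25.95 mph × 0.44704 = 11.6007 m/s
R = v₀² × sin(2θ) / g = 11.6007² × sin(2 × 35°) / 10.0 = 134.576 × 0.939693 / 10.0 = 12.646 m
R = 12.646 m / 0.01 = 1265 cm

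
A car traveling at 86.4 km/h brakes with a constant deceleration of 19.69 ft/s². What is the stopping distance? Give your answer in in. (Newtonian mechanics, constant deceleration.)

v₀ = 86.4 km/h × 0.2777777777777778 = 24.0 m/s
a = 19.69 ft/s² × 0.3048 = 6.00151 m/s²
d = v₀² / (2a) = 24.0² / (2 × 6.00151) = 576.0 / 12.003 = 47.988 m
d = 47.988 m / 0.0254 = 1889 in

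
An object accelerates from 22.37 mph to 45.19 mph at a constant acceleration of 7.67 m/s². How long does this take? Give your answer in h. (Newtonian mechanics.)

v₀ = 22.37 mph × 0.44704 = 10.0003 m/s
v = 45.19 mph × 0.44704 = 20.2017 m/s
t = (v - v₀) / a = (20.2017 - 10.0003) / 7.67 = 1.33004 s
t = 1.33004 s / 3600.0 = 0.0003695 h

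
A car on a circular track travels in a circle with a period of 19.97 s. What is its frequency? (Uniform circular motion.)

f = 1/T = 1/19.97 = 0.0501 Hz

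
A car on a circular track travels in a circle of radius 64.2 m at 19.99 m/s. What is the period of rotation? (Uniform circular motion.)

T = 2πr/v = 2π×64.2/19.99 = 20.18 s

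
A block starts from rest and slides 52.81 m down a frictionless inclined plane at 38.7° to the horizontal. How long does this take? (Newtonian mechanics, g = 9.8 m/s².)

a = g sin(θ) = 9.8 × sin(38.7°) = 6.1274 m/s²
t = √(2d/a) = √(2 × 52.81 / 6.1274) = 4.15 s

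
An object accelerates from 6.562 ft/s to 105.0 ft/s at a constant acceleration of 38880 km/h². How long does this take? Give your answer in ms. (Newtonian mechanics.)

v₀ = 6.562 ft/s × 0.3048 = 2.0001 m/s
v = 105.0 ft/s × 0.3048 = 32.004 m/s
a = 38880 km/h² × 7.716049382716049e-05 = 3.0 m/s²
t = (v - v₀) / a = (32.004 - 2.0001) / 3.0 = 10.0013 s
t = 10.0013 s / 0.001 = 10000 ms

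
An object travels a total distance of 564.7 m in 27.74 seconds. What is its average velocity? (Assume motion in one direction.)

v_avg = Δd / Δt = 564.7 / 27.74 = 20.36 m/s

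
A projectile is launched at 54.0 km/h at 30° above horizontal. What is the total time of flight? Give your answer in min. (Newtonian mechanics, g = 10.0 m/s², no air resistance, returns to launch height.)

v₀ = 54.0 km/h × 0.2777777777777778 = 15.0 m/s
T = 2 × v₀ × sin(θ) / g = 2 × 15.0 × sin(30°) / 10.0 = 2 × 15.0 × 0.5 / 10.0 = 1.5 s
T = 1.5 s / 60.0 = 0.025 min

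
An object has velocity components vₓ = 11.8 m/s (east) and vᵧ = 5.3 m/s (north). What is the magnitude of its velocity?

|v| = √(vₓ² + vᵧ²) = √(11.8² + 5.3²) = √(167.33) = 12.94 m/s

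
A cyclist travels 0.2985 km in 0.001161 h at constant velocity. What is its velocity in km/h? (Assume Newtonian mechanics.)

d = 0.2985 km × 1000.0 = 298.5 m
t = 0.001161 h × 3600.0 = 4.1796 s
v = d / t = 298.5 / 4.1796 = 71.4183 m/s
v = 71.4183 m/s / 0.2777777777777778 = 257.1 km/h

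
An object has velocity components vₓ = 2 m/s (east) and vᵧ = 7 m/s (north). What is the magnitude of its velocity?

|v| = √(vₓ² + vᵧ²) = √(2² + 7²) = √(53) = 7.28 m/s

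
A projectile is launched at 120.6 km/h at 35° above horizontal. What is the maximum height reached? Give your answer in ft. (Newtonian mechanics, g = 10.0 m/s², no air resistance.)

v₀ = 120.6 km/h × 0.2777777777777778 = 33.5 m/s
H = v₀² × sin²(θ) / (2g) = 33.5² × sin(35°)² / (2 × 10.0) = 1122.25 × 0.32899 / 20.0 = 18.4605 m
H = 18.4605 m / 0.3048 = 60.57 ft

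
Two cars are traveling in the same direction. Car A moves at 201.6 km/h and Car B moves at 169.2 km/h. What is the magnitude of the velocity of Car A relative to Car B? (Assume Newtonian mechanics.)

v_rel = |v_A - v_B| = |201.6 - 169.2| = 32.4 km/h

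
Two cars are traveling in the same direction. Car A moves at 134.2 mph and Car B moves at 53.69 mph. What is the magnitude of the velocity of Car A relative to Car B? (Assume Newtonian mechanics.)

v_rel = |v_A - v_B| = |134.2 - 53.69| = 80.51 mph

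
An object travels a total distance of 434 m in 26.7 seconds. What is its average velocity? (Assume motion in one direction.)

v_avg = Δd / Δt = 434 / 26.7 = 16.25 m/s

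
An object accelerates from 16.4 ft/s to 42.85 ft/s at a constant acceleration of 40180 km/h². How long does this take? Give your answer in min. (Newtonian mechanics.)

v₀ = 16.4 ft/s × 0.3048 = 4.99872 m/s
v = 42.85 ft/s × 0.3048 = 13.0607 m/s
a = 40180 km/h² × 7.716049382716049e-05 = 3.10031 m/s²
t = (v - v₀) / a = (13.0607 - 4.99872) / 3.10031 = 2.60038 s
t = 2.60038 s / 60.0 = 0.04334 min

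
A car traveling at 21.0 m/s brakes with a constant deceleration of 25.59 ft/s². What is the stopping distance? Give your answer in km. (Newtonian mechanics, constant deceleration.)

a = 25.59 ft/s² × 0.3048 = 7.79983 m/s²
d = v₀² / (2a) = 21.0² / (2 × 7.79983) = 441.0 / 15.5997 = 28.2698 m
d = 28.2698 m / 1000.0 = 0.02827 km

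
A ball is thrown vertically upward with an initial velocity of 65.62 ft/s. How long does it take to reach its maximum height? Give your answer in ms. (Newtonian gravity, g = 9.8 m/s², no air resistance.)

v₀ = 65.62 ft/s × 0.3048 = 20.001 m/s
t_up = v₀ / g = 20.001 / 9.8 = 2.04092 s
t_up = 2.04092 s / 0.001 = 2041 ms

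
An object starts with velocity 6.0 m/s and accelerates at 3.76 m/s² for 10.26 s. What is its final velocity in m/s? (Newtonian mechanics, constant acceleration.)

v = v₀ + a × t = 6.0 + 3.76 × 10.26 = 44.58 m/s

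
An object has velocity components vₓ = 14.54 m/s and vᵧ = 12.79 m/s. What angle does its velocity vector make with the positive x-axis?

θ = arctan(vᵧ/vₓ) = arctan(12.79/14.54) = 41.34°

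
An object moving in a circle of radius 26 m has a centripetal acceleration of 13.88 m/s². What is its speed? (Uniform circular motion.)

v = √(a_c × r) = √(13.88 × 26) = 19.0 m/s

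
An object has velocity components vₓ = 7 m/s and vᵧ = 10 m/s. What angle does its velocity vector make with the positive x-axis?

θ = arctan(vᵧ/vₓ) = arctan(10/7) = 55.01°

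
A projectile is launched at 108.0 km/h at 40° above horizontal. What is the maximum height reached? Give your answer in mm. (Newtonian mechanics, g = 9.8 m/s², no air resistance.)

v₀ = 108.0 km/h × 0.2777777777777778 = 30.0 m/s
H = v₀² × sin²(θ) / (2g) = 30.0² × sin(40°)² / (2 × 9.8) = 900.0 × 0.413176 / 19.6 = 18.9724 m
H = 18.9724 m / 0.001 = 18970 mm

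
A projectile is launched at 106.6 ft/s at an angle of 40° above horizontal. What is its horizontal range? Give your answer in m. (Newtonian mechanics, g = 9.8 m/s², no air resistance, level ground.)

v₀ = 106.6 ft/s × 0.3048 = 32.4917 m/s
R = v₀² × sin(2θ) / g = 32.4917² × sin(2 × 40°) / 9.8 = 1055.71 × 0.984808 / 9.8 = 106.1 m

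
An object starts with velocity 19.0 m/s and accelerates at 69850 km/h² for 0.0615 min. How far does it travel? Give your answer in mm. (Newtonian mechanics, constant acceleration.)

a = 69850 km/h² × 7.716049382716049e-05 = 5.38966 m/s²
t = 0.0615 min × 60.0 = 3.69 s
d = v₀ × t + ½ × a × t² = 19.0 × 3.69 + 0.5 × 5.38966 × 3.69² = 106.803 m
d = 106.803 m / 0.001 = 106800 mm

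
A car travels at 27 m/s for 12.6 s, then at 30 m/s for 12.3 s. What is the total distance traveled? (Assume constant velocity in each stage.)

d₁ = v₁t₁ = 27 × 12.6 = 340.2 m
d₂ = v₂t₂ = 30 × 12.3 = 369.0 m
d_total = 340.2 + 369.0 = 709.2 m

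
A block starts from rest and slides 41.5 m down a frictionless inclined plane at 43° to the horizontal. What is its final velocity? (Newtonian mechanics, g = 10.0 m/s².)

a = g sin(θ) = 10.0 × sin(43°) = 6.82 m/s²
v = √(2ad) = √(2 × 6.82 × 41.5) = 23.79 m/s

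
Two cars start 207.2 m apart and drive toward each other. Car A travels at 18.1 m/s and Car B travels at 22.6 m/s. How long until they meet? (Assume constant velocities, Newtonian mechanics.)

Combined speed: v_combined = 18.1 + 22.6 = 40.7 m/s
Time to meet: t = d/v_combined = 207.2/40.7 = 5.09 s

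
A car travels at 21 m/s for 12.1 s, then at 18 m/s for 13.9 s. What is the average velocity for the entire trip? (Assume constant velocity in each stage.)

d₁ = v₁t₁ = 21 × 12.1 = 254.1 m
d₂ = v₂t₂ = 18 × 13.9 = 250.2 m
d_total = 504.3 m, t_total = 26.0 s
v_avg = d_total/t_total = 504.3/26.0 = 19.4 m/s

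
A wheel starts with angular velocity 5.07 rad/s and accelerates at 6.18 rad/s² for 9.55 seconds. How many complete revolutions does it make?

θ = ω₀t + ½αt² = 5.07×9.55 + ½×6.18×9.55² = 330.234225 rad
Total revolutions = θ/(2π) = 330.234225/(2π) = 52.56
Complete revolutions = ⌊52.56⌋ = 52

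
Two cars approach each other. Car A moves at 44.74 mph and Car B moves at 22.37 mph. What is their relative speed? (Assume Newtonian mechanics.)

v_rel = v_A + v_B = 44.74 + 22.37 = 67.11 mph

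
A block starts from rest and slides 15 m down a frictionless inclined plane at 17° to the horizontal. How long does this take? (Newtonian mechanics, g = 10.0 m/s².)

a = g sin(θ) = 10.0 × sin(17°) = 2.9237 m/s²
t = √(2d/a) = √(2 × 15 / 2.9237) = 3.2 s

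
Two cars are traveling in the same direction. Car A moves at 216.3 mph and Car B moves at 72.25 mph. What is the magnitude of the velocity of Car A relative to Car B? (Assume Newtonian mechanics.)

v_rel = |v_A - v_B| = |216.3 - 72.25| = 144.05 mph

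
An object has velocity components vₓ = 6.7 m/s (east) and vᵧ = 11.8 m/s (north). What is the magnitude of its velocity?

|v| = √(vₓ² + vᵧ²) = √(6.7² + 11.8²) = √(184.13) = 13.57 m/s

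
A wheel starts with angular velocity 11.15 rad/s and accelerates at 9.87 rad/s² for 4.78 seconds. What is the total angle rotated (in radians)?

θ = ω₀t + ½αt² = 11.15×4.78 + ½×9.87×4.78² = 166.05 rad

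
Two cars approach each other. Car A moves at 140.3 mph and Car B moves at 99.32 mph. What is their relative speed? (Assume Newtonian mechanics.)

v_rel = v_A + v_B = 140.3 + 99.32 = 239.62 mph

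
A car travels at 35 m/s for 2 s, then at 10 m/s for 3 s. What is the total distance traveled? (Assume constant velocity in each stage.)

d₁ = v₁t₁ = 35 × 2 = 70 m
d₂ = v₂t₂ = 10 × 3 = 30 m
d_total = 70 + 30 = 100 m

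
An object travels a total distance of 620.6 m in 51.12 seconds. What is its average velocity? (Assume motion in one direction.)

v_avg = Δd / Δt = 620.6 / 51.12 = 12.14 m/s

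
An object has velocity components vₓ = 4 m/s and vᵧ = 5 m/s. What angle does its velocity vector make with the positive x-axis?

θ = arctan(vᵧ/vₓ) = arctan(5/4) = 51.34°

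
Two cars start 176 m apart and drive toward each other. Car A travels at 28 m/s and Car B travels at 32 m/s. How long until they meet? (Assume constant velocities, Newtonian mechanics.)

Combined speed: v_combined = 28 + 32 = 60 m/s
Time to meet: t = d/v_combined = 176/60 = 2.93 s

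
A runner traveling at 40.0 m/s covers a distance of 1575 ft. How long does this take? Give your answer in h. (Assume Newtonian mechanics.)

d = 1575 ft × 0.3048 = 480.06 m
t = d / v = 480.06 / 40.0 = 12.0015 s
t = 12.0015 s / 3600.0 = 0.003334 h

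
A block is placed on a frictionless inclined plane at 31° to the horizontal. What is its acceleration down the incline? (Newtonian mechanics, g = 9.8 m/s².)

a = g sin(θ) = 9.8 × sin(31°) = 9.8 × 0.515 = 5.05 m/s²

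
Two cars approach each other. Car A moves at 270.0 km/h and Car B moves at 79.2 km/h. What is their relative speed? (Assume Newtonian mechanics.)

v_rel = v_A + v_B = 270.0 + 79.2 = 349.2 km/h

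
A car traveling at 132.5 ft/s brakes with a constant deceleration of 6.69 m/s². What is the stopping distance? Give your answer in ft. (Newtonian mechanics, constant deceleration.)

v₀ = 132.5 ft/s × 0.3048 = 40.386 m/s
d = v₀² / (2a) = 40.386² / (2 × 6.69) = 1631.03 / 13.38 = 121.901 m
d = 121.901 m / 0.3048 = 399.9 ft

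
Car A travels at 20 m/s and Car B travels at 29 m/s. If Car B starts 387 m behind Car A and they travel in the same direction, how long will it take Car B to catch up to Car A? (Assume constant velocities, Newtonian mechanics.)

Relative speed: v_rel = 29 - 20 = 9 m/s
Time to catch: t = d₀/v_rel = 387/9 = 43.0 s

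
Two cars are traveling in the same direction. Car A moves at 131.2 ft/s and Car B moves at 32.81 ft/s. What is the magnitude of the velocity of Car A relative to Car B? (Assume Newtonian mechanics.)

v_rel = |v_A - v_B| = |131.2 - 32.81| = 98.39 ft/s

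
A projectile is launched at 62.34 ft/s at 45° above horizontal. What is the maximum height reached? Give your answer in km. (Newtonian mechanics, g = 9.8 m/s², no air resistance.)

v₀ = 62.34 ft/s × 0.3048 = 19.0012 m/s
H = v₀² × sin²(θ) / (2g) = 19.0012² × sin(45°)² / (2 × 9.8) = 361.046 × 0.5 / 19.6 = 9.21036 m
H = 9.21036 m / 1000.0 = 0.00921 km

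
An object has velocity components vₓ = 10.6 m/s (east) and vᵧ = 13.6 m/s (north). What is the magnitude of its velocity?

|v| = √(vₓ² + vᵧ²) = √(10.6² + 13.6²) = √(297.32) = 17.24 m/s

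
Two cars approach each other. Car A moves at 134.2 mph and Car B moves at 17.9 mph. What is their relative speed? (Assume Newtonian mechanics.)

v_rel = v_A + v_B = 134.2 + 17.9 = 152.1 mph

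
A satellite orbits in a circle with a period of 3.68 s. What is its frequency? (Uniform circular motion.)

f = 1/T = 1/3.68 = 0.2717 Hz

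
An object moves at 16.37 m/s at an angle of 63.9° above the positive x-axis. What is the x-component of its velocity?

vₓ = v cos(θ) = 16.37 × cos(63.9°) = 7.2 m/s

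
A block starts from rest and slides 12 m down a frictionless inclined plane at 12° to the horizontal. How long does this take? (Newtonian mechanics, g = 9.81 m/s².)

a = g sin(θ) = 9.81 × sin(12°) = 2.0396 m/s²
t = √(2d/a) = √(2 × 12 / 2.0396) = 3.43 s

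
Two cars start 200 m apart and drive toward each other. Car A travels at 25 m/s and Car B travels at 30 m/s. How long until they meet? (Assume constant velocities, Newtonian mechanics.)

Combined speed: v_combined = 25 + 30 = 55 m/s
Time to meet: t = d/v_combined = 200/55 = 3.64 s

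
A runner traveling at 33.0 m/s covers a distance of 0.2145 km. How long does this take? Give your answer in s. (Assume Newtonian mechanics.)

d = 0.2145 km × 1000.0 = 214.5 m
t = d / v = 214.5 / 33.0 = 6.5 s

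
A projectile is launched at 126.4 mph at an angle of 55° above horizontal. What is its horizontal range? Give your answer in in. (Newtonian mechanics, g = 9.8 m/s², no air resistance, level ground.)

v₀ = 126.4 mph × 0.44704 = 56.5059 m/s
R = v₀² × sin(2θ) / g = 56.5059² × sin(2 × 55°) / 9.8 = 3192.92 × 0.939693 / 9.8 = 306.16 m
R = 306.16 m / 0.0254 = 12050 in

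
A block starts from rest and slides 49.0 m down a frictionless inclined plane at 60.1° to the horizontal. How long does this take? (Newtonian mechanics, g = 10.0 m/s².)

a = g sin(θ) = 10.0 × sin(60.1°) = 8.669 m/s²
t = √(2d/a) = √(2 × 49.0 / 8.669) = 3.36 s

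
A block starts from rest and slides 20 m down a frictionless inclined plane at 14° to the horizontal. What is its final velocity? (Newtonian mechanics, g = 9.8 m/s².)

a = g sin(θ) = 9.8 × sin(14°) = 2.3708 m/s²
v = √(2ad) = √(2 × 2.3708 × 20) = 9.74 m/s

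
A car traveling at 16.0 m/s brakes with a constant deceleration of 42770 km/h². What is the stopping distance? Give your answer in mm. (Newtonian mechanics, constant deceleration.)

a = 42770 km/h² × 7.716049382716049e-05 = 3.30015 m/s²
d = v₀² / (2a) = 16.0² / (2 × 3.30015) = 256.0 / 6.6003 = 38.7861 m
d = 38.7861 m / 0.001 = 38790 mm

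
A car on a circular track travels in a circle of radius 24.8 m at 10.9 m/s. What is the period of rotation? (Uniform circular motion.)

T = 2πr/v = 2π×24.8/10.9 = 14.3 s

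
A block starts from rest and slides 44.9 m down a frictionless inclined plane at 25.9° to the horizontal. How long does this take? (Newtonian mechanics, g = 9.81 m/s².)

a = g sin(θ) = 9.81 × sin(25.9°) = 4.285 m/s²
t = √(2d/a) = √(2 × 44.9 / 4.285) = 4.58 s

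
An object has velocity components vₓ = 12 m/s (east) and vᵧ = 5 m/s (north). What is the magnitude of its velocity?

|v| = √(vₓ² + vᵧ²) = √(12² + 5²) = √(169) = 13.0 m/s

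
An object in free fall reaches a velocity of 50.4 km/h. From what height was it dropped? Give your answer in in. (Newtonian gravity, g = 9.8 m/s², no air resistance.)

v = 50.4 km/h × 0.2777777777777778 = 14.0 m/s
h = v² / (2g) = 14.0² / (2 × 9.8) = 10.0 m
h = 10.0 m / 0.0254 = 393.7 in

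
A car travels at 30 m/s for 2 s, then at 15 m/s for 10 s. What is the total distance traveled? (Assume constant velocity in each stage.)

d₁ = v₁t₁ = 30 × 2 = 60 m
d₂ = v₂t₂ = 15 × 10 = 150 m
d_total = 60 + 150 = 210 m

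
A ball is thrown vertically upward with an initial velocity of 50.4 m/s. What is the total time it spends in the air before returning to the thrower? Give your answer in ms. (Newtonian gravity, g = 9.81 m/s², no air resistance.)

t_total = 2 × v₀ / g = 2 × 50.4 / 9.81 = 10.2752 s
t_total = 10.2752 s / 0.001 = 10280 ms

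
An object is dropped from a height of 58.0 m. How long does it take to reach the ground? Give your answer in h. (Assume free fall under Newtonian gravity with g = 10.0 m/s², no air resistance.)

t = √(2h/g) = √(2 × 58.0 / 10.0) = 3.40588 s
t = 3.40588 s / 3600.0 = 0.0009461 h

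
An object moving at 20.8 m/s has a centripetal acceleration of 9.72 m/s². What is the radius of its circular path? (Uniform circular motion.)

r = v²/a_c = 20.8²/9.72 = 44.51 m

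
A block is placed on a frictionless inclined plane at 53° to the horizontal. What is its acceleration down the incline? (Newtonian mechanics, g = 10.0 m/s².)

a = g sin(θ) = 10.0 × sin(53°) = 10.0 × 0.7986 = 7.99 m/s²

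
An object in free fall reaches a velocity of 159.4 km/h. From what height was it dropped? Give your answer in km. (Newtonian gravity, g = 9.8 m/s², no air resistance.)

v = 159.4 km/h × 0.2777777777777778 = 44.2778 m/s
h = v² / (2g) = 44.2778² / (2 × 9.8) = 100.027 m
h = 100.027 m / 1000.0 = 0.1 km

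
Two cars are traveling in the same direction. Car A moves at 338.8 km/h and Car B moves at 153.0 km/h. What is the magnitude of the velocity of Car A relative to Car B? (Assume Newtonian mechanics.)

v_rel = |v_A - v_B| = |338.8 - 153.0| = 185.8 km/h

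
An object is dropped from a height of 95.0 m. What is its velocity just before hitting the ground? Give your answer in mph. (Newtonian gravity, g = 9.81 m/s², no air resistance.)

v = √(2gh) = √(2 × 9.81 × 95.0) = 43.1729 m/s
v = 43.1729 m/s / 0.44704 = 96.58 mph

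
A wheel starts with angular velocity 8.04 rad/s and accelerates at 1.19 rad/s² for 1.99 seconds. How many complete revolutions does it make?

θ = ω₀t + ½αt² = 8.04×1.99 + ½×1.19×1.99² = 18.3558595 rad
Total revolutions = θ/(2π) = 18.3558595/(2π) = 2.92
Complete revolutions = ⌊2.92⌋ = 2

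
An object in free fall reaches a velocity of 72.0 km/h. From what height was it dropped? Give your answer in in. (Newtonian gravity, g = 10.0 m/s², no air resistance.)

v = 72.0 km/h × 0.2777777777777778 = 20.0 m/s
h = v² / (2g) = 20.0² / (2 × 10.0) = 20.0 m
h = 20.0 m / 0.0254 = 787.4 in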